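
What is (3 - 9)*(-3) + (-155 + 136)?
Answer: -1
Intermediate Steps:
(3 - 9)*(-3) + (-155 + 136) = -6*(-3) - 19 = 18 - 19 = -1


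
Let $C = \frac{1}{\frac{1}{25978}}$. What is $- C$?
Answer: $-25978$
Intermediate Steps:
$C = 25978$ ($C = \frac{1}{\frac{1}{25978}} = 25978$)
$- C = \left(-1\right) 25978 = -25978$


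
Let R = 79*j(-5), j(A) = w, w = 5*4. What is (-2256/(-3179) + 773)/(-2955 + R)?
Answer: -2459623/4371125 ≈ -0.56270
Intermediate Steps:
w = 20
j(A) = 20
R = 1580 (R = 79*20 = 1580)
(-2256/(-3179) + 773)/(-2955 + R) = (-2256/(-3179) + 773)/(-2955 + 1580) = (-2256*(-1/3179) + 773)/(-1375) = (2256/3179 + 773)*(-1/1375) = (2459623/3179)*(-1/1375) = -2459623/4371125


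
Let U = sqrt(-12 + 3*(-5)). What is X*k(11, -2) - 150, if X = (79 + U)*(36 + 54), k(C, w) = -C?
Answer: -78360 - 2970*I*sqrt(3) ≈ -78360.0 - 5144.2*I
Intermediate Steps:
U = 3*I*sqrt(3) (U = sqrt(-12 - 15) = sqrt(-27) = 3*I*sqrt(3) ≈ 5.1962*I)
X = 7110 + 270*I*sqrt(3) (X = (79 + 3*I*sqrt(3))*(36 + 54) = (79 + 3*I*sqrt(3))*90 = 7110 + 270*I*sqrt(3) ≈ 7110.0 + 467.65*I)
X*k(11, -2) - 150 = (7110 + 270*I*sqrt(3))*(-1*11) - 150 = (7110 + 270*I*sqrt(3))*(-11) - 150 = (-78210 - 2970*I*sqrt(3)) - 150 = -78360 - 2970*I*sqrt(3)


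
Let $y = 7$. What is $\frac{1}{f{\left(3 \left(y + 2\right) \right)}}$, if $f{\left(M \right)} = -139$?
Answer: $- \frac{1}{139} \approx -0.0071942$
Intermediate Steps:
$\frac{1}{f{\left(3 \left(y + 2\right) \right)}} = \frac{1}{-139} = - \frac{1}{139}$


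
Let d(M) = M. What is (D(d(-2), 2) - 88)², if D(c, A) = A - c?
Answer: 7056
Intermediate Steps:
(D(d(-2), 2) - 88)² = ((2 - 1*(-2)) - 88)² = ((2 + 2) - 88)² = (4 - 88)² = (-84)² = 7056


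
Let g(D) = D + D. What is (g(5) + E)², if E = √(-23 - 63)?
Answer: (10 + I*√86)² ≈ 14.0 + 185.47*I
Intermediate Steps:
E = I*√86 (E = √(-86) = I*√86 ≈ 9.2736*I)
g(D) = 2*D
(g(5) + E)² = (2*5 + I*√86)² = (10 + I*√86)²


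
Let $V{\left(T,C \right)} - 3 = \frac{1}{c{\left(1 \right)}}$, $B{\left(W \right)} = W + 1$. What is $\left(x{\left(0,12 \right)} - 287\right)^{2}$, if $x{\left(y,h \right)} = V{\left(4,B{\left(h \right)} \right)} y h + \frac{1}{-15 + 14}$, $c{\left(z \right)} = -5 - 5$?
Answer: $82944$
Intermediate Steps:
$c{\left(z \right)} = -10$ ($c{\left(z \right)} = -5 - 5 = -10$)
$B{\left(W \right)} = 1 + W$
$V{\left(T,C \right)} = \frac{29}{10}$ ($V{\left(T,C \right)} = 3 + \frac{1}{-10} = 3 - \frac{1}{10} = \frac{29}{10}$)
$x{\left(y,h \right)} = -1 + \frac{29 h y}{10}$ ($x{\left(y,h \right)} = \frac{29 y}{10} h + \frac{1}{-15 + 14} = \frac{29 h y}{10} + \frac{1}{-1} = \frac{29 h y}{10} - 1 = -1 + \frac{29 h y}{10}$)
$\left(x{\left(0,12 \right)} - 287\right)^{2} = \left(\left(-1 + \frac{29}{10} \cdot 12 \cdot 0\right) - 287\right)^{2} = \left(\left(-1 + 0\right) - 287\right)^{2} = \left(-1 - 287\right)^{2} = \left(-288\right)^{2} = 82944$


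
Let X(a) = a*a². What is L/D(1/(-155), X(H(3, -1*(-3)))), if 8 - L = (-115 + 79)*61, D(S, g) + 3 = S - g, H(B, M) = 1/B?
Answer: -9223740/12737 ≈ -724.17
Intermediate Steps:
X(a) = a³
D(S, g) = -3 + S - g (D(S, g) = -3 + (S - g) = -3 + S - g)
L = 2204 (L = 8 - (-115 + 79)*61 = 8 - (-36)*61 = 8 - 1*(-2196) = 8 + 2196 = 2204)
L/D(1/(-155), X(H(3, -1*(-3)))) = 2204/(-3 + 1/(-155) - (1/3)³) = 2204/(-3 - 1/155 - (⅓)³) = 2204/(-3 - 1/155 - 1*1/27) = 2204/(-3 - 1/155 - 1/27) = 2204/(-12737/4185) = 2204*(-4185/12737) = -9223740/12737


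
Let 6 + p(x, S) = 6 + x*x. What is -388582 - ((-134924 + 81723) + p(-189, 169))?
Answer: -371102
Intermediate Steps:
p(x, S) = x² (p(x, S) = -6 + (6 + x*x) = -6 + (6 + x²) = x²)
-388582 - ((-134924 + 81723) + p(-189, 169)) = -388582 - ((-134924 + 81723) + (-189)²) = -388582 - (-53201 + 35721) = -388582 - 1*(-17480) = -388582 + 17480 = -371102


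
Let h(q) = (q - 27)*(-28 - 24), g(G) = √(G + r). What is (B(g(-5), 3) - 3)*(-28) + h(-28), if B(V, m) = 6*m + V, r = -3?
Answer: 2440 - 56*I*√2 ≈ 2440.0 - 79.196*I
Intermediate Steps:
g(G) = √(-3 + G) (g(G) = √(G - 3) = √(-3 + G))
h(q) = 1404 - 52*q (h(q) = (-27 + q)*(-52) = 1404 - 52*q)
B(V, m) = V + 6*m
(B(g(-5), 3) - 3)*(-28) + h(-28) = ((√(-3 - 5) + 6*3) - 3)*(-28) + (1404 - 52*(-28)) = ((√(-8) + 18) - 3)*(-28) + (1404 + 1456) = ((2*I*√2 + 18) - 3)*(-28) + 2860 = ((18 + 2*I*√2) - 3)*(-28) + 2860 = (15 + 2*I*√2)*(-28) + 2860 = (-420 - 56*I*√2) + 2860 = 2440 - 56*I*√2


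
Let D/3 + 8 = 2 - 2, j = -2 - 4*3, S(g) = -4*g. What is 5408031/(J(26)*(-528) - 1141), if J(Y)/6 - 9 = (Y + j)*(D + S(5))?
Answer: 5408031/1643051 ≈ 3.2915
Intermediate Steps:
j = -14 (j = -2 - 12 = -14)
D = -24 (D = -24 + 3*(2 - 2) = -24 + 3*0 = -24 + 0 = -24)
J(Y) = 3750 - 264*Y (J(Y) = 54 + 6*((Y - 14)*(-24 - 4*5)) = 54 + 6*((-14 + Y)*(-24 - 20)) = 54 + 6*((-14 + Y)*(-44)) = 54 + 6*(616 - 44*Y) = 54 + (3696 - 264*Y) = 3750 - 264*Y)
5408031/(J(26)*(-528) - 1141) = 5408031/((3750 - 264*26)*(-528) - 1141) = 5408031/((3750 - 6864)*(-528) - 1141) = 5408031/(-3114*(-528) - 1141) = 5408031/(1644192 - 1141) = 5408031/1643051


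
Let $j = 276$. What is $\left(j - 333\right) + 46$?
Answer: $-11$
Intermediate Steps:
$\left(j - 333\right) + 46 = \left(276 - 333\right) + 46 = -57 + 46 = -11$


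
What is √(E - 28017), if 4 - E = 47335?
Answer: 6*I*√2093 ≈ 274.5*I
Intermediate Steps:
E = -47331 (E = 4 - 1*47335 = 4 - 47335 = -47331)
√(E - 28017) = √(-47331 - 28017) = √(-75348) = 6*I*√2093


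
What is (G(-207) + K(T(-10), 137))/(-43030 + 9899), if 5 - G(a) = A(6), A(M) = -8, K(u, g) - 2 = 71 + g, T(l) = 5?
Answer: -223/33131 ≈ -0.0067309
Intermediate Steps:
K(u, g) = 73 + g (K(u, g) = 2 + (71 + g) = 73 + g)
G(a) = 13 (G(a) = 5 - 1*(-8) = 5 + 8 = 13)
(G(-207) + K(T(-10), 137))/(-43030 + 9899) = (13 + (73 + 137))/(-43030 + 9899) = (13 + 210)/(-33131) = 223*(-1/33131) = -223/33131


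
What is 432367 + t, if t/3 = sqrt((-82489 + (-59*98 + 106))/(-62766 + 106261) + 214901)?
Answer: 432367 + 3*sqrt(16261964238034)/8699 ≈ 4.3376e+5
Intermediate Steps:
t = 3*sqrt(16261964238034)/8699 (t = 3*sqrt((-82489 + (-59*98 + 106))/(-62766 + 106261) + 214901) = 3*sqrt((-82489 + (-5782 + 106))/43495 + 214901) = 3*sqrt((-82489 - 5676)*(1/43495) + 214901) = 3*sqrt(-88165*1/43495 + 214901) = 3*sqrt(-17633/8699 + 214901) = 3*sqrt(1869406166/8699) = 3*(sqrt(16261964238034)/8699) = 3*sqrt(16261964238034)/8699 ≈ 1390.7)
432367 + t = 432367 + 3*sqrt(16261964238034)/8699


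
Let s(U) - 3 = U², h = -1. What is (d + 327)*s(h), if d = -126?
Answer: 804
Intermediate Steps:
s(U) = 3 + U²
(d + 327)*s(h) = (-126 + 327)*(3 + (-1)²) = 201*(3 + 1) = 201*4 = 804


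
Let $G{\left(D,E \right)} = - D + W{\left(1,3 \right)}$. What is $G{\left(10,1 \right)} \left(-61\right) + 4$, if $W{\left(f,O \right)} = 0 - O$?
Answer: $797$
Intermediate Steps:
$W{\left(f,O \right)} = - O$
$G{\left(D,E \right)} = -3 - D$ ($G{\left(D,E \right)} = - D - 3 = -3 - D$)
$G{\left(10,1 \right)} \left(-61\right) + 4 = \left(-3 - 10\right) \left(-61\right) + 4 = \left(-13\right) \left(-61\right) + 4 = 793 + 4 = 797$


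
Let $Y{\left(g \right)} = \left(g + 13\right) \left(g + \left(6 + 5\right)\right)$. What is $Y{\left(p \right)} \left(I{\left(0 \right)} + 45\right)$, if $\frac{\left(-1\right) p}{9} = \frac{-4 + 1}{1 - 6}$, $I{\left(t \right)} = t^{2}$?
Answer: $\frac{9576}{5} \approx 1915.2$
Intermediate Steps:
$p = - \frac{27}{5}$ ($p = - 9 \frac{-4 + 1}{1 - 6} = - 9 \left(- \frac{3}{-5}\right) = - 9 \left(\left(-3\right) \left(- \frac{1}{5}\right)\right) = \left(-9\right) \frac{3}{5} = - \frac{27}{5} \approx -5.4$)
$Y{\left(g \right)} = \left(11 + g\right) \left(13 + g\right)$ ($Y{\left(g \right)} = \left(13 + g\right) \left(g + 11\right) = \left(13 + g\right) \left(11 + g\right) = \left(11 + g\right) \left(13 + g\right)$)
$Y{\left(p \right)} \left(I{\left(0 \right)} + 45\right) = \left(143 + \left(- \frac{27}{5}\right)^{2} + 24 \left(- \frac{27}{5}\right)\right) \left(0^{2} + 45\right) = \left(143 + \frac{729}{25} - \frac{648}{5}\right) \left(0 + 45\right) = \frac{1064}{25} \cdot 45 = \frac{9576}{5}$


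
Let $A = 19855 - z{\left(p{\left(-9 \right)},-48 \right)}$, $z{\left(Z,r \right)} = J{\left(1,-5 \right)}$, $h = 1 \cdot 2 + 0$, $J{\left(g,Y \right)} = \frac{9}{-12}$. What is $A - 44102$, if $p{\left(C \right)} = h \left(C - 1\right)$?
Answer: $- \frac{96985}{4} \approx -24246.0$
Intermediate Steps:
$J{\left(g,Y \right)} = - \frac{3}{4}$ ($J{\left(g,Y \right)} = 9 \left(- \frac{1}{12}\right) = - \frac{3}{4}$)
$h = 2$ ($h = 2 + 0 = 2$)
$p{\left(C \right)} = -2 + 2 C$ ($p{\left(C \right)} = 2 \left(C - 1\right) = 2 \left(-1 + C\right) = -2 + 2 C$)
$z{\left(Z,r \right)} = - \frac{3}{4}$
$A = \frac{79423}{4}$ ($A = 19855 - - \frac{3}{4} = 19855 + \frac{3}{4} = \frac{79423}{4} \approx 19856.0$)
$A - 44102 = \frac{79423}{4} - 44102 = - \frac{96985}{4}$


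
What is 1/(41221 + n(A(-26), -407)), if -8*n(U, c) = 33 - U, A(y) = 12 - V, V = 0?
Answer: 8/329747 ≈ 2.4261e-5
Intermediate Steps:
A(y) = 12 (A(y) = 12 - 1*0 = 12 + 0 = 12)
n(U, c) = -33/8 + U/8 (n(U, c) = -(33 - U)/8 = -33/8 + U/8)
1/(41221 + n(A(-26), -407)) = 1/(41221 + (-33/8 + (1/8)*12)) = 1/(41221 + (-33/8 + 3/2)) = 1/(41221 - 21/8) = 1/(329747/8) = 8/329747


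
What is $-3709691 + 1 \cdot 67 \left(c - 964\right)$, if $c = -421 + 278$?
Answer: $-3783860$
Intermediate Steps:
$c = -143$
$-3709691 + 1 \cdot 67 \left(c - 964\right) = -3709691 + 1 \cdot 67 \left(-143 - 964\right) = -3709691 + 67 \left(-1107\right) = -3709691 - 74169 = -3783860$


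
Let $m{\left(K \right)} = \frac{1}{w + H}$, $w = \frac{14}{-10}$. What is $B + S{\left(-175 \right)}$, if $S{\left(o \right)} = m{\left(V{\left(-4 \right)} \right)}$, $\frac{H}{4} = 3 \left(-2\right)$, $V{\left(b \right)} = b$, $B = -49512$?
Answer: $- \frac{6288029}{127} \approx -49512.0$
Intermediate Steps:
$H = -24$ ($H = 4 \cdot 3 \left(-2\right) = 4 \left(-6\right) = -24$)
$w = - \frac{7}{5}$ ($w = 14 \left(- \frac{1}{10}\right) = - \frac{7}{5} \approx -1.4$)
$m{\left(K \right)} = - \frac{5}{127}$ ($m{\left(K \right)} = \frac{1}{- \frac{7}{5} - 24} = \frac{1}{- \frac{127}{5}} = - \frac{5}{127}$)
$S{\left(o \right)} = - \frac{5}{127}$
$B + S{\left(-175 \right)} = -49512 - \frac{5}{127} = - \frac{6288029}{127}$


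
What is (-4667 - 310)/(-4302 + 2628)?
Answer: 553/186 ≈ 2.9731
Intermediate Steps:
(-4667 - 310)/(-4302 + 2628) = -4977/(-1674) = -4977*(-1/1674) = 553/186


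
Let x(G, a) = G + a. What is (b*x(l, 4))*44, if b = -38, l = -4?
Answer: 0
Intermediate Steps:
(b*x(l, 4))*44 = -38*(-4 + 4)*44 = -38*0*44 = 0*44 = 0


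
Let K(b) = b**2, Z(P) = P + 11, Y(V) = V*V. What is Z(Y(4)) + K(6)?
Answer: 63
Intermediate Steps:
Y(V) = V**2
Z(P) = 11 + P
Z(Y(4)) + K(6) = (11 + 4**2) + 6**2 = (11 + 16) + 36 = 27 + 36 = 63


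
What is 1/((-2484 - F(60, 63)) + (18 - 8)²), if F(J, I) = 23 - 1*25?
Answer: -1/2382 ≈ -0.00041982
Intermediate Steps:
F(J, I) = -2 (F(J, I) = 23 - 25 = -2)
1/((-2484 - F(60, 63)) + (18 - 8)²) = 1/((-2484 - 1*(-2)) + (18 - 8)²) = 1/((-2484 + 2) + 10²) = 1/(-2482 + 100) = 1/(-2382) = -1/2382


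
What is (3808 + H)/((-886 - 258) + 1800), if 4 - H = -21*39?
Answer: 4631/656 ≈ 7.0594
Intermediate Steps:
H = 823 (H = 4 - (-21)*39 = 4 - 1*(-819) = 4 + 819 = 823)
(3808 + H)/((-886 - 258) + 1800) = (3808 + 823)/((-886 - 258) + 1800) = 4631/(-1144 + 1800) = 4631/656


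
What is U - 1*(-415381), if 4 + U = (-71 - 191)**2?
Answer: 484021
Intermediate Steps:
U = 68640 (U = -4 + (-71 - 191)**2 = -4 + (-262)**2 = -4 + 68644 = 68640)
U - 1*(-415381) = 68640 - 1*(-415381) = 68640 + 415381 = 484021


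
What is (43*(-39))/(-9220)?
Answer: 1677/9220 ≈ 0.18189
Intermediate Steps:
(43*(-39))/(-9220) = -1677*(-1/9220) = 1677/9220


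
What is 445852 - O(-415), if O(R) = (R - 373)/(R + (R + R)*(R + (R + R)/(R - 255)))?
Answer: 10246327727456/22981455 ≈ 4.4585e+5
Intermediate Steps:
O(R) = (-373 + R)/(R + 2*R*(R + 2*R/(-255 + R))) (O(R) = (-373 + R)/(R + (2*R)*(R + (2*R)/(-255 + R))) = (-373 + R)/(R + (2*R)*(R + 2*R/(-255 + R))) = (-373 + R)/(R + 2*R*(R + 2*R/(-255 + R))))
445852 - O(-415) = 445852 - (-95115 - 1*(-415)² + 628*(-415))/((-415)*(255 - 2*(-415)² + 505*(-415))) = 445852 - (-1)*(-95115 - 1*172225 - 260620)/(415*(255 - 2*172225 - 209575)) = 445852 - (-1)*(-95115 - 172225 - 260620)/(415*(255 - 344450 - 209575)) = 445852 - (-1)*(-527960)/(415*(-553770)) = 445852 - (-1)*(-1)*(-527960)/(415*553770) = 445852 - 1*(-52796/22981455) = 445852 + 52796/22981455 = 10246327727456/22981455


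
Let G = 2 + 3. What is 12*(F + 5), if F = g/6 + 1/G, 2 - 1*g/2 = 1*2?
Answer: 312/5 ≈ 62.400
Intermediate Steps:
G = 5
g = 0 (g = 4 - 2*2 = 4 - 4 = 0)
F = 1/5 (F = 0/6 + 1/5 = 0*(1/6) + 1*(1/5) = 0 + 1/5 = 1/5 ≈ 0.20000)
12*(F + 5) = 12*(1/5 + 5) = 12*(26/5) = 312/5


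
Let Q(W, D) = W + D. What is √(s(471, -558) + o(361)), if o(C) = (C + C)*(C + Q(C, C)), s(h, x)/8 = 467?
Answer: √785662 ≈ 886.38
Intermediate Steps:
s(h, x) = 3736 (s(h, x) = 8*467 = 3736)
Q(W, D) = D + W
o(C) = 6*C² (o(C) = (C + C)*(C + (C + C)) = (2*C)*(C + 2*C) = (2*C)*(3*C) = 6*C²)
√(s(471, -558) + o(361)) = √(3736 + 6*361²) = √(3736 + 6*130321) = √(3736 + 781926) = √785662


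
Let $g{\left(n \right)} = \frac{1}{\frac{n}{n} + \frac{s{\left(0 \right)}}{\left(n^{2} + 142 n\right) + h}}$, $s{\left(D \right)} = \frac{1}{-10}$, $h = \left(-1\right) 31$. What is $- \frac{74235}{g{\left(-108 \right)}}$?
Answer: $- \frac{78542751}{1058} \approx -74237.0$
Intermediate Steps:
$h = -31$
$s{\left(D \right)} = - \frac{1}{10}$
$g{\left(n \right)} = \frac{1}{1 - \frac{1}{10 \left(-31 + n^{2} + 142 n\right)}}$ ($g{\left(n \right)} = \frac{1}{\frac{n}{n} - \frac{1}{10 \left(\left(n^{2} + 142 n\right) - 31\right)}} = \frac{1}{1 - \frac{1}{10 \left(-31 + n^{2} + 142 n\right)}}$)
$- \frac{74235}{g{\left(-108 \right)}} = - \frac{74235}{10 \frac{1}{-311 + 10 \left(-108\right)^{2} + 1420 \left(-108\right)} \left(-31 + \left(-108\right)^{2} + 142 \left(-108\right)\right)} = - \frac{74235}{10 \frac{1}{-311 + 10 \cdot 11664 - 153360} \left(-31 + 11664 - 15336\right)} = - \frac{74235}{10 \frac{1}{-311 + 116640 - 153360} \left(-3703\right)} = - \frac{74235}{10 \frac{1}{-37031} \left(-3703\right)} = - \frac{74235}{10 \left(- \frac{1}{37031}\right) \left(-3703\right)} = - \frac{74235}{\frac{37030}{37031}} = \left(-74235\right) \frac{37031}{37030} = - \frac{78542751}{1058}$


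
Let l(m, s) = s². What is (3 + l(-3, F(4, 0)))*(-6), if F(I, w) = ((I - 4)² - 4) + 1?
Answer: -72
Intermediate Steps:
F(I, w) = -3 + (-4 + I)² (F(I, w) = ((-4 + I)² - 4) + 1 = (-4 + (-4 + I)²) + 1 = -3 + (-4 + I)²)
(3 + l(-3, F(4, 0)))*(-6) = (3 + (-3 + (-4 + 4)²)²)*(-6) = (3 + (-3 + 0²)²)*(-6) = (3 + (-3 + 0)²)*(-6) = (3 + (-3)²)*(-6) = (3 + 9)*(-6) = 12*(-6) = -72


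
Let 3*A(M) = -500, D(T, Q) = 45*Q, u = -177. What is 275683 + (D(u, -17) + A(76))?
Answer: 824254/3 ≈ 2.7475e+5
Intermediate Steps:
A(M) = -500/3 (A(M) = (1/3)*(-500) = -500/3)
275683 + (D(u, -17) + A(76)) = 275683 + (45*(-17) - 500/3) = 275683 + (-765 - 500/3) = 275683 - 2795/3 = 824254/3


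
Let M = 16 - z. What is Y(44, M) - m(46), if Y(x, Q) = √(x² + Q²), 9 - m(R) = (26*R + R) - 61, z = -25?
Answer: 1172 + √3617 ≈ 1232.1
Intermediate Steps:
M = 41 (M = 16 - 1*(-25) = 16 + 25 = 41)
m(R) = 70 - 27*R (m(R) = 9 - ((26*R + R) - 61) = 9 - (27*R - 61) = 9 - (-61 + 27*R) = 9 + (61 - 27*R) = 70 - 27*R)
Y(x, Q) = √(Q² + x²)
Y(44, M) - m(46) = √(41² + 44²) - (70 - 27*46) = √(1681 + 1936) - (70 - 1242) = √3617 - 1*(-1172) = √3617 + 1172 = 1172 + √3617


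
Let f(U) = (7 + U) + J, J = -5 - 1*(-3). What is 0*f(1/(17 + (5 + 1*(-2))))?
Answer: 0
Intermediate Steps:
J = -2 (J = -5 + 3 = -2)
f(U) = 5 + U (f(U) = (7 + U) - 2 = 5 + U)
0*f(1/(17 + (5 + 1*(-2)))) = 0*(5 + 1/(17 + (5 + 1*(-2)))) = 0*(5 + 1/(17 + (5 - 2))) = 0*(5 + 1/(17 + 3)) = 0*(5 + 1/20) = 0*(101/20) = 0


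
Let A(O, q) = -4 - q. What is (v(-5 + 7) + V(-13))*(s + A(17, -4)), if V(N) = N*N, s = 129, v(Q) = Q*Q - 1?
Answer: 22188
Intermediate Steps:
v(Q) = -1 + Q² (v(Q) = Q² - 1 = -1 + Q²)
V(N) = N²
(v(-5 + 7) + V(-13))*(s + A(17, -4)) = ((-1 + (-5 + 7)²) + (-13)²)*(129 + (-4 - 1*(-4))) = ((-1 + 2²) + 169)*(129 + (-4 + 4)) = ((-1 + 4) + 169)*(129 + 0) = (3 + 169)*129 = 172*129 = 22188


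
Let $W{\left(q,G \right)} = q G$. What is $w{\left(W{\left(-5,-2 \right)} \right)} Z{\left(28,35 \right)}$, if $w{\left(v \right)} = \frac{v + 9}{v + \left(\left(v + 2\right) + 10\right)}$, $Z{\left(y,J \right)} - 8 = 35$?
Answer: $\frac{817}{32} \approx 25.531$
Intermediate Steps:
$Z{\left(y,J \right)} = 43$ ($Z{\left(y,J \right)} = 8 + 35 = 43$)
$W{\left(q,G \right)} = G q$
$w{\left(v \right)} = \frac{9 + v}{12 + 2 v}$ ($w{\left(v \right)} = \frac{9 + v}{v + \left(\left(2 + v\right) + 10\right)} = \frac{9 + v}{v + \left(12 + v\right)} = \frac{9 + v}{12 + 2 v}$)
$w{\left(W{\left(-5,-2 \right)} \right)} Z{\left(28,35 \right)} = \frac{9 - -10}{2 \left(6 - -10\right)} 43 = \frac{9 + 10}{2 \left(6 + 10\right)} 43 = \frac{1}{2} \cdot \frac{1}{16} \cdot 19 \cdot 43 = \frac{19}{32} \cdot 43 = \frac{817}{32}$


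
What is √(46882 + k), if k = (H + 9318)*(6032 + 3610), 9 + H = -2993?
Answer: √60945754 ≈ 7806.8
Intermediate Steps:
H = -3002 (H = -9 - 2993 = -3002)
k = 60898872 (k = (-3002 + 9318)*(6032 + 3610) = 6316*9642 = 60898872)
√(46882 + k) = √(46882 + 60898872) = √60945754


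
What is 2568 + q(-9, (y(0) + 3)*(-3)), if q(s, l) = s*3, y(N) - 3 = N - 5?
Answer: 2541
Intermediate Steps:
y(N) = -2 + N (y(N) = 3 + (N - 5) = 3 + (-5 + N) = -2 + N)
q(s, l) = 3*s
2568 + q(-9, (y(0) + 3)*(-3)) = 2568 + 3*(-9) = 2568 - 27 = 2541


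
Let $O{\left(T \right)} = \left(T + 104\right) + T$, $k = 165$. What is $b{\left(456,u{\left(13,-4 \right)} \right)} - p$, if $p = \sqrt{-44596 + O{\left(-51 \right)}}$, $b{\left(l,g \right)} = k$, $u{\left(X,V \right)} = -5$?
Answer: $165 - i \sqrt{44594} \approx 165.0 - 211.17 i$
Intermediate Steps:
$O{\left(T \right)} = 104 + 2 T$ ($O{\left(T \right)} = \left(104 + T\right) + T = 104 + 2 T$)
$b{\left(l,g \right)} = 165$
$p = i \sqrt{44594}$ ($p = \sqrt{-44596 + \left(104 + 2 \left(-51\right)\right)} = \sqrt{-44596 + \left(104 - 102\right)} = \sqrt{-44596 + 2} = \sqrt{-44594} = i \sqrt{44594} \approx 211.17 i$)
$b{\left(456,u{\left(13,-4 \right)} \right)} - p = 165 - i \sqrt{44594}$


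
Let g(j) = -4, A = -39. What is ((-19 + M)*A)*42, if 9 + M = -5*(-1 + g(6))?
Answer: 4914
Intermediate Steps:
M = 16 (M = -9 - 5*(-1 - 4) = -9 - 5*(-5) = -9 + 25 = 16)
((-19 + M)*A)*42 = ((-19 + 16)*(-39))*42 = -3*(-39)*42 = 117*42 = 4914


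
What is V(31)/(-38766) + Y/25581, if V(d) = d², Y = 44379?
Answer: 565270991/330557682 ≈ 1.7101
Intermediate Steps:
V(31)/(-38766) + Y/25581 = 31²/(-38766) + 44379/25581 = 961*(-1/38766) + 44379*(1/25581) = -961/38766 + 14793/8527 = 565270991/330557682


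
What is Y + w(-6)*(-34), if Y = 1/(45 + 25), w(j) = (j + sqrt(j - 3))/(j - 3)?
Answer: -4757/210 + 34*I/3 ≈ -22.652 + 11.333*I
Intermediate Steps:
w(j) = (j + sqrt(-3 + j))/(-3 + j)
Y = 1/70 ≈ 0.014286
Y + w(-6)*(-34) = 1/70 + ((-3 - 6 - 6*sqrt(-3 - 6))/(-3 - 6)**(3/2))*(-34) = 1/70 + ((-3 - 6 - 18*I)/(-9)**(3/2))*(-34) = 1/70 + ((I/27)*(-3 - 6 - 18*I))*(-34) = 1/70 + ((I/27)*(-9 - 18*I))*(-34) = 1/70 + (I*(-9 - 18*I)/27)*(-34) = 1/70 - 34*I*(-9 - 18*I)/27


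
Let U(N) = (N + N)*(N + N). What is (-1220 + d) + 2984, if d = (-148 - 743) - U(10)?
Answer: 473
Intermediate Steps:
U(N) = 4*N**2 (U(N) = (2*N)*(2*N) = 4*N**2)
d = -1291 (d = (-148 - 743) - 4*10**2 = -891 - 4*100 = -891 - 1*400 = -891 - 400 = -1291)
(-1220 + d) + 2984 = (-1220 - 1291) + 2984 = -2511 + 2984 = 473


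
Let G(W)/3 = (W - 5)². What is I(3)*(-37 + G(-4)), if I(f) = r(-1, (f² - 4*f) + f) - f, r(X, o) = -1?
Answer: -824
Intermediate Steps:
G(W) = 3*(-5 + W)² (G(W) = 3*(W - 5)² = 3*(-5 + W)²)
I(f) = -1 - f
I(3)*(-37 + G(-4)) = (-1 - 1*3)*(-37 + 3*(-5 - 4)²) = (-1 - 3)*(-37 + 3*(-9)²) = -4*(-37 + 3*81) = -4*(-37 + 243) = -4*206 = -824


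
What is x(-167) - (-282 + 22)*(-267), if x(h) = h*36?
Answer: -75432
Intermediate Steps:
x(h) = 36*h
x(-167) - (-282 + 22)*(-267) = 36*(-167) - (-282 + 22)*(-267) = -6012 - (-260)*(-267) = -6012 - 1*69420 = -6012 - 69420 = -75432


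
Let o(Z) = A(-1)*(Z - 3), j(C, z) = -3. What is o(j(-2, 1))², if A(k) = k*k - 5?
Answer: 576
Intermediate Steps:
A(k) = -5 + k² (A(k) = k² - 5 = -5 + k²)
o(Z) = 12 - 4*Z (o(Z) = (-5 + (-1)²)*(Z - 3) = (-5 + 1)*(-3 + Z) = -4*(-3 + Z) = 12 - 4*Z)
o(j(-2, 1))² = (12 - 4*(-3))² = (12 + 12)² = 24² = 576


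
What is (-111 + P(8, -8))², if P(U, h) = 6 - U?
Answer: 12769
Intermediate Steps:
(-111 + P(8, -8))² = (-111 + (6 - 1*8))² = (-111 + (6 - 8))² = (-111 - 2)² = (-113)² = 12769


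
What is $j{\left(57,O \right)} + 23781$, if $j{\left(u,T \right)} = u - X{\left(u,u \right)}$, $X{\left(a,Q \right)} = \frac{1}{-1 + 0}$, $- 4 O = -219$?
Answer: $23839$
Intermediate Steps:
$O = \frac{219}{4}$ ($O = \left(- \frac{1}{4}\right) \left(-219\right) = \frac{219}{4} \approx 54.75$)
$X{\left(a,Q \right)} = -1$ ($X{\left(a,Q \right)} = \frac{1}{-1} = -1$)
$j{\left(u,T \right)} = 1 + u$ ($j{\left(u,T \right)} = u - -1 = u + 1 = 1 + u$)
$j{\left(57,O \right)} + 23781 = \left(1 + 57\right) + 23781 = 58 + 23781 = 23839$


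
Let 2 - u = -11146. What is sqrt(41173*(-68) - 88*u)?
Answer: 2*I*sqrt(945197) ≈ 1944.4*I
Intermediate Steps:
u = 11148 (u = 2 - 1*(-11146) = 2 + 11146 = 11148)
sqrt(41173*(-68) - 88*u) = sqrt(41173*(-68) - 88*11148) = sqrt(-2799764 - 981024) = sqrt(-3780788) = 2*I*sqrt(945197)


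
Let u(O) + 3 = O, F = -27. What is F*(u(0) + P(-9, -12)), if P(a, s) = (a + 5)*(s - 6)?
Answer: -1863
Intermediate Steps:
u(O) = -3 + O
P(a, s) = (-6 + s)*(5 + a) (P(a, s) = (5 + a)*(-6 + s) = (-6 + s)*(5 + a))
F*(u(0) + P(-9, -12)) = -27*((-3 + 0) + (-30 - 6*(-9) + 5*(-12) - 9*(-12))) = -27*(-3 + (-30 + 54 - 60 + 108)) = -27*(-3 + 72) = -27*69 = -1863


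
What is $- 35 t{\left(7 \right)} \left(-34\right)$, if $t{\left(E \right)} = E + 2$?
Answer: $10710$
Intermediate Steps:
$t{\left(E \right)} = 2 + E$
$- 35 t{\left(7 \right)} \left(-34\right) = - 35 \left(2 + 7\right) \left(-34\right) = \left(-35\right) 9 \left(-34\right) = \left(-315\right) \left(-34\right) = 10710$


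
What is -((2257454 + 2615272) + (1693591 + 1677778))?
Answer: -8244095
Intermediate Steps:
-((2257454 + 2615272) + (1693591 + 1677778)) = -(4872726 + 3371369) = -1*8244095 = -8244095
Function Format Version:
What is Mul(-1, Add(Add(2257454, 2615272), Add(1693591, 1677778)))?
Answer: -8244095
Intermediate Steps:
Mul(-1, Add(Add(2257454, 2615272), Add(1693591, 1677778))) = Mul(-1, Add(4872726, 3371369)) = Mul(-1, 8244095) = -8244095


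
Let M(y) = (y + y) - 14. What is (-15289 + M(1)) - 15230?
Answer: -30531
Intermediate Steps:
M(y) = -14 + 2*y (M(y) = 2*y - 14 = -14 + 2*y)
(-15289 + M(1)) - 15230 = (-15289 + (-14 + 2*1)) - 15230 = (-15289 + (-14 + 2)) - 15230 = (-15289 - 12) - 15230 = -15301 - 15230 = -30531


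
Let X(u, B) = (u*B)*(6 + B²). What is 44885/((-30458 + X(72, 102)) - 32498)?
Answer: 44885/76388084 ≈ 0.00058759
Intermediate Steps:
X(u, B) = B*u*(6 + B²) (X(u, B) = (B*u)*(6 + B²) = B*u*(6 + B²))
44885/((-30458 + X(72, 102)) - 32498) = 44885/((-30458 + 102*72*(6 + 102²)) - 32498) = 44885/((-30458 + 102*72*(6 + 10404)) - 32498) = 44885/((-30458 + 102*72*10410) - 32498) = 44885/((-30458 + 76451040) - 32498) = 44885/(76420582 - 32498) = 44885/76388084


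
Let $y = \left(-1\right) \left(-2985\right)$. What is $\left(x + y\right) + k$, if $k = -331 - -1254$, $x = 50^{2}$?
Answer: $6408$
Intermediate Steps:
$y = 2985$
$x = 2500$
$k = 923$ ($k = -331 + 1254 = 923$)
$\left(x + y\right) + k = \left(2500 + 2985\right) + 923 = 5485 + 923 = 6408$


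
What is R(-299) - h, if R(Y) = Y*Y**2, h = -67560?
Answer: -26663339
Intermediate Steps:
R(Y) = Y**3
R(-299) - h = (-299)**3 - 1*(-67560) = -26730899 + 67560 = -26663339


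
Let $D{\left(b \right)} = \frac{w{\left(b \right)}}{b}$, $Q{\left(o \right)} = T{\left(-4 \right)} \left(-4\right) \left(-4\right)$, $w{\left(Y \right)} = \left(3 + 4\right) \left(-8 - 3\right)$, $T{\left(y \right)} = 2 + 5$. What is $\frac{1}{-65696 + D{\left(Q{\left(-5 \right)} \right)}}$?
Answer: $- \frac{16}{1051147} \approx -1.5221 \cdot 10^{-5}$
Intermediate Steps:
$T{\left(y \right)} = 7$
$w{\left(Y \right)} = -77$ ($w{\left(Y \right)} = 7 \left(-11\right) = -77$)
$Q{\left(o \right)} = 112$ ($Q{\left(o \right)} = 7 \left(-4\right) \left(-4\right) = \left(-28\right) \left(-4\right) = 112$)
$D{\left(b \right)} = - \frac{77}{b}$
$\frac{1}{-65696 + D{\left(Q{\left(-5 \right)} \right)}} = \frac{1}{-65696 - \frac{77}{112}} = \frac{1}{-65696 - \frac{11}{16}} = \frac{1}{- \frac{1051147}{16}} = - \frac{16}{1051147}$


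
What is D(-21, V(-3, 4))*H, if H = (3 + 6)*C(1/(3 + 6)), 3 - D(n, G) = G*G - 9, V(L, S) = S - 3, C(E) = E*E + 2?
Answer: 1793/9 ≈ 199.22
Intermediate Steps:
C(E) = 2 + E**2 (C(E) = E**2 + 2 = 2 + E**2)
V(L, S) = -3 + S
D(n, G) = 12 - G**2 (D(n, G) = 3 - (G*G - 9) = 3 - (G**2 - 9) = 3 - (-9 + G**2) = 3 + (9 - G**2) = 12 - G**2)
H = 163/9 (H = (3 + 6)*(2 + (1/(3 + 6))**2) = 9*(2 + (1/9)**2) = 9*(2 + 1/81) = 9*(163/81) = 163/9 ≈ 18.111)
D(-21, V(-3, 4))*H = (12 - (-3 + 4)**2)*(163/9) = (12 - 1*1**2)*(163/9) = (12 - 1*1)*(163/9) = (12 - 1)*(163/9) = 11*(163/9) = 1793/9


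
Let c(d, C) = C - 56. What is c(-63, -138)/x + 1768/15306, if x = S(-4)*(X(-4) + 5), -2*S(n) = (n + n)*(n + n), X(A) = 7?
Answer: 101341/163264 ≈ 0.62072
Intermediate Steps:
c(d, C) = -56 + C
S(n) = -2*n**2 (S(n) = -(n + n)*(n + n)/2 = -2*n*2*n/2 = -2*n**2)
x = -384 (x = (-2*(-4)**2)*(7 + 5) = -2*16*12 = -32*12 = -384)
c(-63, -138)/x + 1768/15306 = (-56 - 138)/(-384) + 1768/15306 = -194*(-1/384) + 1768*(1/15306) = 97/192 + 884/7653 = 101341/163264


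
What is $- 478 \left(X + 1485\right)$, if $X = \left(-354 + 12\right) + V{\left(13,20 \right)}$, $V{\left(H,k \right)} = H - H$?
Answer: $-546354$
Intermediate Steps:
$V{\left(H,k \right)} = 0$
$X = -342$ ($X = \left(-354 + 12\right) + 0 = -342 + 0 = -342$)
$- 478 \left(X + 1485\right) = - 478 \left(-342 + 1485\right) = - 478 \cdot 1143 = \left(-1\right) 546354 = -546354$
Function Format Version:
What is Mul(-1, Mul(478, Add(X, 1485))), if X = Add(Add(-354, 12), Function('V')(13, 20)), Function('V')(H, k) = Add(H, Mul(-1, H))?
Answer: -546354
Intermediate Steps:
Function('V')(H, k) = 0
X = -342 (X = Add(Add(-354, 12), 0) = Add(-342, 0) = -342)
Mul(-1, Mul(478, Add(X, 1485))) = Mul(-1, Mul(478, Add(-342, 1485))) = Mul(-1, Mul(478, 1143)) = Mul(-1, 546354) = -546354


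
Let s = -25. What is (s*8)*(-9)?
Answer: 1800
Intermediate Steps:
(s*8)*(-9) = -25*8*(-9) = -200*(-9) = 1800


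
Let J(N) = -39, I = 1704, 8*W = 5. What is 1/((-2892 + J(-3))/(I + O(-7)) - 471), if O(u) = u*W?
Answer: -13597/6427635 ≈ -0.0021154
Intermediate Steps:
W = 5/8 (W = (1/8)*5 = 5/8 ≈ 0.62500)
O(u) = 5*u/8 (O(u) = u*(5/8) = 5*u/8)
1/((-2892 + J(-3))/(I + O(-7)) - 471) = 1/((-2892 - 39)/(1704 + (5/8)*(-7)) - 471) = 1/(-2931/(1704 - 35/8) - 471) = 1/(-2931/13597/8 - 471) = 1/(-2931*8/13597 - 471) = 1/(-23448/13597 - 471) = 1/(-6427635/13597) = -13597/6427635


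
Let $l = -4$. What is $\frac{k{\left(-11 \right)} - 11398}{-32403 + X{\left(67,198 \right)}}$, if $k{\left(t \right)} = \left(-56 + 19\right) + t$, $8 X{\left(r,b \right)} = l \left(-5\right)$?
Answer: $\frac{22892}{64801} \approx 0.35327$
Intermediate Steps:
$X{\left(r,b \right)} = \frac{5}{2}$ ($X{\left(r,b \right)} = \frac{\left(-4\right) \left(-5\right)}{8} = \frac{1}{8} \cdot 20 = \frac{5}{2}$)
$k{\left(t \right)} = -37 + t$
$\frac{k{\left(-11 \right)} - 11398}{-32403 + X{\left(67,198 \right)}} = \frac{\left(-37 - 11\right) - 11398}{-32403 + \frac{5}{2}} = \frac{-48 - 11398}{- \frac{64801}{2}} = \left(-11446\right) \left(- \frac{2}{64801}\right) = \frac{22892}{64801}$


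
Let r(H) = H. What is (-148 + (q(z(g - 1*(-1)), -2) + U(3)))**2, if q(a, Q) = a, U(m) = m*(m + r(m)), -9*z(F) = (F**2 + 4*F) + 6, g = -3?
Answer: 1373584/81 ≈ 16958.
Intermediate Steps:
z(F) = -2/3 - 4*F/9 - F**2/9 (z(F) = -((F**2 + 4*F) + 6)/9 = -(6 + F**2 + 4*F)/9 = -2/3 - 4*F/9 - F**2/9)
U(m) = 2*m**2 (U(m) = m*(m + m) = m*(2*m) = 2*m**2)
(-148 + (q(z(g - 1*(-1)), -2) + U(3)))**2 = (-148 + ((-2/3 - 4*(-3 - 1*(-1))/9 - (-3 - 1*(-1))**2/9) + 2*3**2))**2 = (-148 + ((-2/3 - 4*(-3 + 1)/9 - (-3 + 1)**2/9) + 2*9))**2 = (-148 + ((-2/3 - 4/9*(-2) - 1/9*(-2)**2) + 18))**2 = (-148 + ((-2/3 + 8/9 - 1/9*4) + 18))**2 = (-148 + ((-2/3 + 8/9 - 4/9) + 18))**2 = (-148 + (-2/9 + 18))**2 = (-148 + 160/9)**2 = (-1172/9)**2 = 1373584/81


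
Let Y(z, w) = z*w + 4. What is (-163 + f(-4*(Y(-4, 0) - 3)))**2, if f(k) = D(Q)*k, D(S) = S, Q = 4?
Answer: 32041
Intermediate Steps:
Y(z, w) = 4 + w*z (Y(z, w) = w*z + 4 = 4 + w*z)
f(k) = 4*k
(-163 + f(-4*(Y(-4, 0) - 3)))**2 = (-163 + 4*(-4*((4 + 0*(-4)) - 3)))**2 = (-163 + 4*(-4*((4 + 0) - 3)))**2 = (-163 + 4*(-4*(4 - 3)))**2 = (-163 + 4*(-4*1))**2 = (-163 + 4*(-4))**2 = (-163 - 16)**2 = (-179)**2 = 32041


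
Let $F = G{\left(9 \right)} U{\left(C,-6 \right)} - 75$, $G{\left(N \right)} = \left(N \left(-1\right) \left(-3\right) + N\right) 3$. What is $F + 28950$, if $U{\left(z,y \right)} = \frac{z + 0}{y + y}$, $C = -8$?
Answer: $28947$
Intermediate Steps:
$U{\left(z,y \right)} = \frac{z}{2 y}$
$G{\left(N \right)} = 12 N$ ($G{\left(N \right)} = \left(- N \left(-3\right) + N\right) 3 = \left(3 N + N\right) 3 = 4 N 3 = 12 N$)
$F = -3$ ($F = 12 \cdot 9 \cdot \frac{1}{2} \left(-8\right) \frac{1}{-6} - 75 = 108 \cdot \frac{1}{2} \left(-8\right) \left(- \frac{1}{6}\right) - 75 = 108 \cdot \frac{2}{3} - 75 = 72 - 75 = -3$)
$F + 28950 = -3 + 28950 = 28947$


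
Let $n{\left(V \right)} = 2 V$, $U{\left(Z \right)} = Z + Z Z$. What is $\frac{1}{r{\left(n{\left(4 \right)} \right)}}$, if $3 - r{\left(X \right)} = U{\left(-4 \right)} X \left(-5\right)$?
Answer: $\frac{1}{483} \approx 0.0020704$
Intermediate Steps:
$U{\left(Z \right)} = Z + Z^{2}$
$r{\left(X \right)} = 3 + 60 X$ ($r{\left(X \right)} = 3 - - 4 \left(1 - 4\right) X \left(-5\right) = 3 - \left(-4\right) \left(-3\right) X \left(-5\right) = 3 - 12 X \left(-5\right) = 3 - - 60 X = 3 + 60 X$)
$\frac{1}{r{\left(n{\left(4 \right)} \right)}} = \frac{1}{3 + 60 \cdot 2 \cdot 4} = \frac{1}{3 + 60 \cdot 8} = \frac{1}{3 + 480} = \frac{1}{483}$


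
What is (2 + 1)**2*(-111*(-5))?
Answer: 4995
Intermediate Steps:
(2 + 1)**2*(-111*(-5)) = 3**2*555 = 9*555 = 4995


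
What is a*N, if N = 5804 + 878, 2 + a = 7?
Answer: 33410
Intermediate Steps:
a = 5 (a = -2 + 7 = 5)
N = 6682
a*N = 5*6682 = 33410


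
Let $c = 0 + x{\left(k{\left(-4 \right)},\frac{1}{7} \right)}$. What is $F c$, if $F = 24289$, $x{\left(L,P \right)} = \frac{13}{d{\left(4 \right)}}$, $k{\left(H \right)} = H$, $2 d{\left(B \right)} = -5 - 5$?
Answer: $- \frac{315757}{5} \approx -63151.0$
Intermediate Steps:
$d{\left(B \right)} = -5$ ($d{\left(B \right)} = \frac{-5 - 5}{2} = \frac{1}{2} \left(-10\right) = -5$)
$x{\left(L,P \right)} = - \frac{13}{5}$ ($x{\left(L,P \right)} = \frac{13}{-5} = 13 \left(- \frac{1}{5}\right) = - \frac{13}{5}$)
$c = - \frac{13}{5}$ ($c = 0 - \frac{13}{5} = - \frac{13}{5} \approx -2.6$)
$F c = 24289 \left(- \frac{13}{5}\right) = - \frac{315757}{5}$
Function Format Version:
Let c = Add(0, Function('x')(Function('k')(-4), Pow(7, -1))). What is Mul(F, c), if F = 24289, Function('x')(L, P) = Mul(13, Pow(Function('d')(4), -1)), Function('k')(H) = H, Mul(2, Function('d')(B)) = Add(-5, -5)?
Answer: Rational(-315757, 5) ≈ -63151.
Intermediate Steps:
Function('d')(B) = -5 (Function('d')(B) = Mul(Rational(1, 2), Add(-5, -5)) = Mul(Rational(1, 2), -10) = -5)
Function('x')(L, P) = Rational(-13, 5) (Function('x')(L, P) = Mul(13, Pow(-5, -1)) = Mul(13, Rational(-1, 5)) = Rational(-13, 5))
c = Rational(-13, 5) (c = Add(0, Rational(-13, 5)) = Rational(-13, 5) ≈ -2.6000)
Mul(F, c) = Mul(24289, Rational(-13, 5)) = Rational(-315757, 5)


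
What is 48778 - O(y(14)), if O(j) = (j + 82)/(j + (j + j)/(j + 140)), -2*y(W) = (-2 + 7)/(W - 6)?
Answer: 111163955/2267 ≈ 49036.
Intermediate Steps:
y(W) = -5/(2*(-6 + W)) (y(W) = -(-2 + 7)/(2*(W - 6)) = -5/(2*(-6 + W)))
O(j) = (82 + j)/(j + 2*j/(140 + j)) (O(j) = (82 + j)/(j + (2*j)/(140 + j)) = (82 + j)/(j + 2*j/(140 + j)))
48778 - O(y(14)) = 48778 - (11480 + (-5/(-12 + 2*14))² + 222*(-5/(-12 + 2*14)))/(((-5/(-12 + 2*14)))*(142 - 5/(-12 + 2*14))) = 48778 - (11480 + (-5/(-12 + 28))² + 222*(-5/(-12 + 28)))/(((-5/(-12 + 28)))*(142 - 5/(-12 + 28))) = 48778 - (11480 + (-5/16)² + 222*(-5/16))/(((-5/16))*(142 - 5/16)) = 48778 - (11480 + (-5*1/16)² + 222*(-5*1/16))/(((-5*1/16))*(142 - 5*1/16)) = 48778 - (11480 + (-5/16)² + 222*(-5/16))/((-5/16)*(142 - 5/16)) = 48778 - (-16)*(11480 + 25/256 - 555/8)/(5*2267/16) = 48778 - (-16)*16*2921145/(5*2267*256) = 48778 - 1*(-584229/2267) = 48778 + 584229/2267 = 111163955/2267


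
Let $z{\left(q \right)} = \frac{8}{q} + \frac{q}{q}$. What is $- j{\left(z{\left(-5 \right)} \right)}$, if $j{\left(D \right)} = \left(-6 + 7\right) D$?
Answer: $\frac{3}{5} \approx 0.6$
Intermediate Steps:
$z{\left(q \right)} = 1 + \frac{8}{q}$ ($z{\left(q \right)} = \frac{8}{q} + 1 = 1 + \frac{8}{q}$)
$j{\left(D \right)} = D$ ($j{\left(D \right)} = 1 D = D$)
$- j{\left(z{\left(-5 \right)} \right)} = - \frac{8 - 5}{-5} = - \frac{\left(-1\right) 3}{5} = \left(-1\right) \left(- \frac{3}{5}\right) = \frac{3}{5}$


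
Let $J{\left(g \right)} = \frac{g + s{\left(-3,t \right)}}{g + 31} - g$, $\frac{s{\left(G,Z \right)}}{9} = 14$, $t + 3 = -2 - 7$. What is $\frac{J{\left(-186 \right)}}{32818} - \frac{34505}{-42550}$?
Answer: $\frac{3534979169}{4328858290} \approx 0.81661$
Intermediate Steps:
$t = -12$ ($t = -3 - 9 = -12$)
$s{\left(G,Z \right)} = 126$ ($s{\left(G,Z \right)} = 9 \cdot 14 = 126$)
$J{\left(g \right)} = - g + \frac{126 + g}{31 + g}$ ($J{\left(g \right)} = \frac{g + 126}{g + 31} - g = \frac{126 + g}{31 + g} - g = - g + \frac{126 + g}{31 + g}$)
$\frac{J{\left(-186 \right)}}{32818} - \frac{34505}{-42550} = \frac{\frac{1}{31 - 186} \left(126 - \left(-186\right)^{2} - -5580\right)}{32818} - \frac{34505}{-42550} = \frac{126 - 34596 + 5580}{-155} \cdot \frac{1}{32818} - - \frac{6901}{8510} = - \frac{126 - 34596 + 5580}{155} \cdot \frac{1}{32818} + \frac{6901}{8510} = \left(- \frac{1}{155}\right) \left(-28890\right) \frac{1}{32818} + \frac{6901}{8510} = \frac{5778}{31} \cdot \frac{1}{32818} + \frac{6901}{8510} = \frac{2889}{508679} + \frac{6901}{8510} = \frac{3534979169}{4328858290}$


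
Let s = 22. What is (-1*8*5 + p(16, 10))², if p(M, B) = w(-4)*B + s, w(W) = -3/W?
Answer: 441/4 ≈ 110.25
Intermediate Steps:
p(M, B) = 22 + 3*B/4 (p(M, B) = (-3/(-4))*B + 22 = (-3*(-¼))*B + 22 = 3*B/4 + 22 = 22 + 3*B/4)
(-1*8*5 + p(16, 10))² = (-1*8*5 + (22 + (¾)*10))² = (-8*5 + (22 + 15/2))² = (-40 + 59/2)² = (-21/2)² = 441/4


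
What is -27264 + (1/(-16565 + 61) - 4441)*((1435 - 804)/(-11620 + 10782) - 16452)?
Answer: 1010160791603927/13830352 ≈ 7.3039e+7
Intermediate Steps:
-27264 + (1/(-16565 + 61) - 4441)*((1435 - 804)/(-11620 + 10782) - 16452) = -27264 + (1/(-16504) - 4441)*(631/(-838) - 16452) = -27264 + (-1/16504 - 4441)*(631*(-1/838) - 16452) = -27264 - 73294265*(-631/838 - 16452)/16504 = -27264 - 73294265/16504*(-13787407/838) = -27264 + 1010537862320855/13830352 = 1010160791603927/13830352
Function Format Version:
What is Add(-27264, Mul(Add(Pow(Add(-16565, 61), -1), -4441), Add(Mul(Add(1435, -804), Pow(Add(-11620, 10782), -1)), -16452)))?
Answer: Rational(1010160791603927, 13830352) ≈ 7.3039e+7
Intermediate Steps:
Add(-27264, Mul(Add(Pow(Add(-16565, 61), -1), -4441), Add(Mul(Add(1435, -804), Pow(Add(-11620, 10782), -1)), -16452))) = Add(-27264, Mul(Add(Pow(-16504, -1), -4441), Add(Mul(631, Pow(-838, -1)), -16452))) = Add(-27264, Mul(Add(Rational(-1, 16504), -4441), Add(Mul(631, Rational(-1, 838)), -16452))) = Add(-27264, Mul(Rational(-73294265, 16504), Add(Rational(-631, 838), -16452))) = Add(-27264, Mul(Rational(-73294265, 16504), Rational(-13787407, 838))) = Add(-27264, Rational(1010537862320855, 13830352)) = Rational(1010160791603927, 13830352)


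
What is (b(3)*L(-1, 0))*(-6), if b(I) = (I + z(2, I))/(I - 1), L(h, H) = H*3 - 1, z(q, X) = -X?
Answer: 0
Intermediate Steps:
L(h, H) = -1 + 3*H (L(h, H) = 3*H - 1 = -1 + 3*H)
b(I) = 0 (b(I) = (I - I)/(I - 1) = 0/(-1 + I) = 0)
(b(3)*L(-1, 0))*(-6) = (0*(-1 + 3*0))*(-6) = (0*(-1 + 0))*(-6) = (0*(-1))*(-6) = 0*(-6) = 0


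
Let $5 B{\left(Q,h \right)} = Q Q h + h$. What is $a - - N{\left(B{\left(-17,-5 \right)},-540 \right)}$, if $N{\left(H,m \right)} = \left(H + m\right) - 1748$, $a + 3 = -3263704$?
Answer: $-3266285$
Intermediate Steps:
$a = -3263707$ ($a = -3 - 3263704 = -3263707$)
$B{\left(Q,h \right)} = \frac{h}{5} + \frac{h Q^{2}}{5}$ ($B{\left(Q,h \right)} = \frac{Q Q h + h}{5} = \frac{Q^{2} h + h}{5} = \frac{h Q^{2} + h}{5} = \frac{h + h Q^{2}}{5} = \frac{h}{5} + \frac{h Q^{2}}{5}$)
$N{\left(H,m \right)} = -1748 + H + m$
$a - - N{\left(B{\left(-17,-5 \right)},-540 \right)} = -3263707 - - (-1748 + \frac{1}{5} \left(-5\right) \left(1 + \left(-17\right)^{2}\right) - 540) = -3263707 - - (-1748 + \frac{1}{5} \left(-5\right) \left(1 + 289\right) - 540) = -3263707 - - (-1748 + \frac{1}{5} \left(-5\right) 290 - 540) = -3263707 - - (-1748 - 290 - 540) = -3263707 - \left(-1\right) \left(-2578\right) = -3263707 - 2578 = -3266285$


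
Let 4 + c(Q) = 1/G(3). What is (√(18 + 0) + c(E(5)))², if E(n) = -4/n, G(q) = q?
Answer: 283/9 - 22*√2 ≈ 0.33175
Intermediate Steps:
c(Q) = -11/3 (c(Q) = -4 + 1/3 = -4 + ⅓ = -11/3)
(√(18 + 0) + c(E(5)))² = (√(18 + 0) - 11/3)² = (√18 - 11/3)² = (3*√2 - 11/3)² = (-11/3 + 3*√2)²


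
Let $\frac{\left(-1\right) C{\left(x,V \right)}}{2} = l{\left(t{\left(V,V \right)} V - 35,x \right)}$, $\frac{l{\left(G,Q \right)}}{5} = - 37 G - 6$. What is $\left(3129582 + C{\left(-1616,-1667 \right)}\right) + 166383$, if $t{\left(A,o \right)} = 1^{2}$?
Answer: $2666285$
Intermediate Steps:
$t{\left(A,o \right)} = 1$
$l{\left(G,Q \right)} = -30 - 185 G$ ($l{\left(G,Q \right)} = 5 \left(- 37 G - 6\right) = 5 \left(-6 - 37 G\right) = -30 - 185 G$)
$C{\left(x,V \right)} = -12890 + 370 V$ ($C{\left(x,V \right)} = - 2 \left(-30 - 185 \left(1 V - 35\right)\right) = - 2 \left(-30 - 185 \left(V - 35\right)\right) = - 2 \left(-30 - 185 \left(-35 + V\right)\right) = - 2 \left(-30 - \left(-6475 + 185 V\right)\right) = - 2 \left(6445 - 185 V\right) = -12890 + 370 V$)
$\left(3129582 + C{\left(-1616,-1667 \right)}\right) + 166383 = \left(3129582 + \left(-12890 + 370 \left(-1667\right)\right)\right) + 166383 = \left(3129582 - 629680\right) + 166383 = 2499902 + 166383 = 2666285$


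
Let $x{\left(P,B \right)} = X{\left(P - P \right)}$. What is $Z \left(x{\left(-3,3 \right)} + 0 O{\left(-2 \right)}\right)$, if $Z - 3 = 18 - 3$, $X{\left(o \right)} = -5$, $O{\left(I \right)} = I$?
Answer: $-90$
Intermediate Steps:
$x{\left(P,B \right)} = -5$
$Z = 18$ ($Z = 3 + \left(18 - 3\right) = 3 + 15 = 18$)
$Z \left(x{\left(-3,3 \right)} + 0 O{\left(-2 \right)}\right) = 18 \left(-5 + 0 \left(-2\right)\right) = 18 \left(-5 + 0\right) = 18 \left(-5\right) = -90$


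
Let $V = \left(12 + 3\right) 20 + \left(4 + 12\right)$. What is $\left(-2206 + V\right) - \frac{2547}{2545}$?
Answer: $- \frac{4812597}{2545} \approx -1891.0$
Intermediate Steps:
$V = 316$ ($V = 15 \cdot 20 + 16 = 300 + 16 = 316$)
$\left(-2206 + V\right) - \frac{2547}{2545} = \left(-2206 + 316\right) - \frac{2547}{2545} = -1890 - \frac{2547}{2545} = - \frac{4812597}{2545}$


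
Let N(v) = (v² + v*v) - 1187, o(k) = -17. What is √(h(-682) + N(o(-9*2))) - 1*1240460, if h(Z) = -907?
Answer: -1240460 + 2*I*√379 ≈ -1.2405e+6 + 38.936*I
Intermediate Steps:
N(v) = -1187 + 2*v² (N(v) = (v² + v²) - 1187 = 2*v² - 1187 = -1187 + 2*v²)
√(h(-682) + N(o(-9*2))) - 1*1240460 = √(-907 + (-1187 + 2*(-17)²)) - 1*1240460 = √(-907 + (-1187 + 2*289)) - 1240460 = √(-907 + (-1187 + 578)) - 1240460 = √(-907 - 609) - 1240460 = √(-1516) - 1240460 = 2*I*√379 - 1240460 = -1240460 + 2*I*√379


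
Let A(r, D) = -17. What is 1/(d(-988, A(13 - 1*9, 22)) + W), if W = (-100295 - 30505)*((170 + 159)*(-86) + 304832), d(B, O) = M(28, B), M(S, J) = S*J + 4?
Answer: -1/36171198060 ≈ -2.7646e-11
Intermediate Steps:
M(S, J) = 4 + J*S (M(S, J) = J*S + 4 = 4 + J*S)
d(B, O) = 4 + 28*B (d(B, O) = 4 + B*28 = 4 + 28*B)
W = -36171170400 (W = -130800*(329*(-86) + 304832) = -130800*(-28294 + 304832) = -130800*276538 = -36171170400)
1/(d(-988, A(13 - 1*9, 22)) + W) = 1/((4 + 28*(-988)) - 36171170400) = 1/((4 - 27664) - 36171170400) = 1/(-27660 - 36171170400) = 1/(-36171198060) = -1/36171198060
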